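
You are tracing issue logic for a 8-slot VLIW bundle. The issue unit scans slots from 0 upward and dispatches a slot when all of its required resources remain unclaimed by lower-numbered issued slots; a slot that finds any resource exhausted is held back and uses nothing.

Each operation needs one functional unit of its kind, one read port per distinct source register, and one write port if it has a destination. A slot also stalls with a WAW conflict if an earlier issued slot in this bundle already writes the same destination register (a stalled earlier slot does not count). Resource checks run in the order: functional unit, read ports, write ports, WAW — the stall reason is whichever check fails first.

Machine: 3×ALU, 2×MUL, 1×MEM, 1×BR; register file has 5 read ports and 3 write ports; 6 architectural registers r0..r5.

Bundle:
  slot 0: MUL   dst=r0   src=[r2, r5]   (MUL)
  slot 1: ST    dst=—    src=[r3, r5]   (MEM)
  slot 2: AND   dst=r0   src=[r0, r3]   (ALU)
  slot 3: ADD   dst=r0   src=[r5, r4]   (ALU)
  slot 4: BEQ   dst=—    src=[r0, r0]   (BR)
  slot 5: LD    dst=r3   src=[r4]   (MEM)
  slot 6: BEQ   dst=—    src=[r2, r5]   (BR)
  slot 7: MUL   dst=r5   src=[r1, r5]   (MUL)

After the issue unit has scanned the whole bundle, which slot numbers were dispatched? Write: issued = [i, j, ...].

issued = [0, 1, 4]

(0) want 1×MUL +2rd +1wr — yes → AL3|MU1|ME1|BR1|rd3|wr2
(1) want 1×MEM +2rd +0wr — yes → AL3|MU1|ME0|BR1|rd1|wr2
(2) want 1×ALU +2rd +1wr — RD_PORT → AL3|MU1|ME0|BR1|rd1|wr2
(3) want 1×ALU +2rd +1wr — RD_PORT → AL3|MU1|ME0|BR1|rd1|wr2
(4) want 1×BR +1rd +0wr — yes → AL3|MU1|ME0|BR0|rd0|wr2
(5) want 1×MEM +1rd +1wr — FU → AL3|MU1|ME0|BR0|rd0|wr2
(6) want 1×BR +2rd +0wr — FU → AL3|MU1|ME0|BR0|rd0|wr2
(7) want 1×MUL +2rd +1wr — RD_PORT → AL3|MU1|ME0|BR0|rd0|wr2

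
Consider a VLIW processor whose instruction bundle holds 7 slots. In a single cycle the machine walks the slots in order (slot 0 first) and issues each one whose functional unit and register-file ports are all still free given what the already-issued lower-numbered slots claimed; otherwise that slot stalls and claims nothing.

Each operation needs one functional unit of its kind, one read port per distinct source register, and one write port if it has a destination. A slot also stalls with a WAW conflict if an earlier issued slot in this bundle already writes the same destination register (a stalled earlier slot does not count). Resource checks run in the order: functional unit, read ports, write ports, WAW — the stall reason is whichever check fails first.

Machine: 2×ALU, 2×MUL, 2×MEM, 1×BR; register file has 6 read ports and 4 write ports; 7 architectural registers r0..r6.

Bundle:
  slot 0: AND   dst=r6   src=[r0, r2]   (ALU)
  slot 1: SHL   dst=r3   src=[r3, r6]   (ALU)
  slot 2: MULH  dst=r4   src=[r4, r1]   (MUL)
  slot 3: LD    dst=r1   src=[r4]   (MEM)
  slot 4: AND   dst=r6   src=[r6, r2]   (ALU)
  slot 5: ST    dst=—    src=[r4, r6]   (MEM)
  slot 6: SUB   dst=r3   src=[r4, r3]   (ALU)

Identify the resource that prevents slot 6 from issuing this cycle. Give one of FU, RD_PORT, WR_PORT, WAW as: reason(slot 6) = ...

  0. ALU→r6 ⇒ go  {1A/2Mu/2Ld/1B | 4r 3w}
  1. ALU→r3 ⇒ go  {0A/2Mu/2Ld/1B | 2r 2w}
  2. MUL→r4 ⇒ go  {0A/1Mu/2Ld/1B | 0r 1w}
  3. MEM→r1 ⇒ no(RD_PORT)  {0A/1Mu/2Ld/1B | 0r 1w}
  4. ALU→r6 ⇒ no(FU)  {0A/1Mu/2Ld/1B | 0r 1w}
  5. MEM ⇒ no(RD_PORT)  {0A/1Mu/2Ld/1B | 0r 1w}
  6. ALU→r3 ⇒ no(FU)  {0A/1Mu/2Ld/1B | 0r 1w}

reason(slot 6) = FU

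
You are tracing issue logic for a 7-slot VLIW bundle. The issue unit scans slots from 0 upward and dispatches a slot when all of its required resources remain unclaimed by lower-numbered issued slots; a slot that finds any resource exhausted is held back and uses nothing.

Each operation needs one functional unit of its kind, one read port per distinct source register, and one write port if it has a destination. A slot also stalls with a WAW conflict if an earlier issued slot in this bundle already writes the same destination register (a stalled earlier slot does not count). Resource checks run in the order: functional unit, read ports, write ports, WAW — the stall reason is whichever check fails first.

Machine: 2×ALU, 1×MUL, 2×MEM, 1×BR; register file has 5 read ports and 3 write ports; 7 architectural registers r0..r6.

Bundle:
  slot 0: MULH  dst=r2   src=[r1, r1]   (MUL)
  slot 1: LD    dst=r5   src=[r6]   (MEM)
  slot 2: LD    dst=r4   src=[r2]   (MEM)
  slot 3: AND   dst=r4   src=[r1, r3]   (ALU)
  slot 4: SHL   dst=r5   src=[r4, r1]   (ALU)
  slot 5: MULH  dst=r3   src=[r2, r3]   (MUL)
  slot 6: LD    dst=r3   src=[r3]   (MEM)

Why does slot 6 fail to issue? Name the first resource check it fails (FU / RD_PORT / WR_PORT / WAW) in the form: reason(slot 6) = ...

reason(slot 6) = FU

  0. MUL→r2 ⇒ go  {2A/0Mu/2Ld/1B | 4r 2w}
  1. MEM→r5 ⇒ go  {2A/0Mu/1Ld/1B | 3r 1w}
  2. MEM→r4 ⇒ go  {2A/0Mu/0Ld/1B | 2r 0w}
  3. ALU→r4 ⇒ no(WR_PORT)  {2A/0Mu/0Ld/1B | 2r 0w}
  4. ALU→r5 ⇒ no(WR_PORT)  {2A/0Mu/0Ld/1B | 2r 0w}
  5. MUL→r3 ⇒ no(FU)  {2A/0Mu/0Ld/1B | 2r 0w}
  6. MEM→r3 ⇒ no(FU)  {2A/0Mu/0Ld/1B | 2r 0w}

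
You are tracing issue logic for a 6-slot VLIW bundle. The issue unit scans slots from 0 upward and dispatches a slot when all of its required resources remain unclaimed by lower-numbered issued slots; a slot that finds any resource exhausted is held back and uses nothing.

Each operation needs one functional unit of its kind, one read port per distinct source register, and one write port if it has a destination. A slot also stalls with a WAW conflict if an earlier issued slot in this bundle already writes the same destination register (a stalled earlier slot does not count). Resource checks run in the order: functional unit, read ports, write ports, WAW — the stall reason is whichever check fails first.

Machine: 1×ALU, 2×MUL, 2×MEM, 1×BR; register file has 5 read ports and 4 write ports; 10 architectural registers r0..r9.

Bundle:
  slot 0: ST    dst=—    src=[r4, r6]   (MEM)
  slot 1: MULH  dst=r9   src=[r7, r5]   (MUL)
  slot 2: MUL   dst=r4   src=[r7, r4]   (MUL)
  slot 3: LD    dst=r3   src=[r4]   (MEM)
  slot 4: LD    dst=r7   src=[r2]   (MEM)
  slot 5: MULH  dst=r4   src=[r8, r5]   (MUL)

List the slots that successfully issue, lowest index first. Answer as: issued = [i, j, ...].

issued = [0, 1, 3]

[0] MEM needs rd=2 wr=0: ok; after: ALU=1 MUL=2 MEM=1 BR=1, R=3, W=4
[1] MUL needs rd=2 wr=1: ok; after: ALU=1 MUL=1 MEM=1 BR=1, R=1, W=3
[2] MUL needs rd=2 wr=1: RD_PORT; after: ALU=1 MUL=1 MEM=1 BR=1, R=1, W=3
[3] MEM needs rd=1 wr=1: ok; after: ALU=1 MUL=1 MEM=0 BR=1, R=0, W=2
[4] MEM needs rd=1 wr=1: FU; after: ALU=1 MUL=1 MEM=0 BR=1, R=0, W=2
[5] MUL needs rd=2 wr=1: RD_PORT; after: ALU=1 MUL=1 MEM=0 BR=1, R=0, W=2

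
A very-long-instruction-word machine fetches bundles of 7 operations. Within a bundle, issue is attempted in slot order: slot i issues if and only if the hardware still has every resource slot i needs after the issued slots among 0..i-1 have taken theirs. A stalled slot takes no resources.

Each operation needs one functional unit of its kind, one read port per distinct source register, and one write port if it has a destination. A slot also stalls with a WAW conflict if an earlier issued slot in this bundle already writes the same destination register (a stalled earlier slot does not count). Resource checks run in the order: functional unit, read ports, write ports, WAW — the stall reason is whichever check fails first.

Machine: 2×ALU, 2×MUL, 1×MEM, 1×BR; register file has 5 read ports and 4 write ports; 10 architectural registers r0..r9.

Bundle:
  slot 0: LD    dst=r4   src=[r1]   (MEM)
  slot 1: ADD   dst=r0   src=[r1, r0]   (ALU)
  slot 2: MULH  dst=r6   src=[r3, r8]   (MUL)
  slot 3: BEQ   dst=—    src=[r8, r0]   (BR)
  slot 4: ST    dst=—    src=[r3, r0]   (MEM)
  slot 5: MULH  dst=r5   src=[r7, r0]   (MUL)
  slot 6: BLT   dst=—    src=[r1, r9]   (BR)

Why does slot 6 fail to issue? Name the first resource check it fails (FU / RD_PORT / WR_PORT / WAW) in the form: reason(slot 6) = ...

reason(slot 6) = RD_PORT

[0] MEM needs rd=1 wr=1: ok; after: ALU=2 MUL=2 MEM=0 BR=1, R=4, W=3
[1] ALU needs rd=2 wr=1: ok; after: ALU=1 MUL=2 MEM=0 BR=1, R=2, W=2
[2] MUL needs rd=2 wr=1: ok; after: ALU=1 MUL=1 MEM=0 BR=1, R=0, W=1
[3] BR needs rd=2 wr=0: RD_PORT; after: ALU=1 MUL=1 MEM=0 BR=1, R=0, W=1
[4] MEM needs rd=2 wr=0: FU; after: ALU=1 MUL=1 MEM=0 BR=1, R=0, W=1
[5] MUL needs rd=2 wr=1: RD_PORT; after: ALU=1 MUL=1 MEM=0 BR=1, R=0, W=1
[6] BR needs rd=2 wr=0: RD_PORT; after: ALU=1 MUL=1 MEM=0 BR=1, R=0, W=1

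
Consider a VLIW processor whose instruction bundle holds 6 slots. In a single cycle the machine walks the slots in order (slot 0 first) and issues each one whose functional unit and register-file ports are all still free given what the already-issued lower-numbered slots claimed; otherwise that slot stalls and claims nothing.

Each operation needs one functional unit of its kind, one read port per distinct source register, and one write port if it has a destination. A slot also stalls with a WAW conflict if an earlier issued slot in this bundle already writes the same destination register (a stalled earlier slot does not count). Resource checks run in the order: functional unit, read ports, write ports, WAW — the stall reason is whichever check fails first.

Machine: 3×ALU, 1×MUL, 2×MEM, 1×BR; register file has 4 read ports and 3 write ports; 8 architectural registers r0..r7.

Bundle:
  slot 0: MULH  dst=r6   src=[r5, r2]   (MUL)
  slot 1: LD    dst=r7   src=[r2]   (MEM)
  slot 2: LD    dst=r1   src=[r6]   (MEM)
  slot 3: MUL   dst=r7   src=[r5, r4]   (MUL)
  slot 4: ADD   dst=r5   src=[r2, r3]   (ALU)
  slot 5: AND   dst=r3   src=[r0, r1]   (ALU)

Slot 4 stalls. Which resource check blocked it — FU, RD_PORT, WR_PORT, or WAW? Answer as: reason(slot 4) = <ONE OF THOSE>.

reason(slot 4) = RD_PORT

slot 0 (MUL): ISSUE — free A3,Mu0,Ld2,B1 rp2 wp2
slot 1 (MEM): ISSUE — free A3,Mu0,Ld1,B1 rp1 wp1
slot 2 (MEM): ISSUE — free A3,Mu0,Ld0,B1 rp0 wp0
slot 3 (MUL): stall FU — free A3,Mu0,Ld0,B1 rp0 wp0
slot 4 (ALU): stall RD_PORT — free A3,Mu0,Ld0,B1 rp0 wp0
slot 5 (ALU): stall RD_PORT — free A3,Mu0,Ld0,B1 rp0 wp0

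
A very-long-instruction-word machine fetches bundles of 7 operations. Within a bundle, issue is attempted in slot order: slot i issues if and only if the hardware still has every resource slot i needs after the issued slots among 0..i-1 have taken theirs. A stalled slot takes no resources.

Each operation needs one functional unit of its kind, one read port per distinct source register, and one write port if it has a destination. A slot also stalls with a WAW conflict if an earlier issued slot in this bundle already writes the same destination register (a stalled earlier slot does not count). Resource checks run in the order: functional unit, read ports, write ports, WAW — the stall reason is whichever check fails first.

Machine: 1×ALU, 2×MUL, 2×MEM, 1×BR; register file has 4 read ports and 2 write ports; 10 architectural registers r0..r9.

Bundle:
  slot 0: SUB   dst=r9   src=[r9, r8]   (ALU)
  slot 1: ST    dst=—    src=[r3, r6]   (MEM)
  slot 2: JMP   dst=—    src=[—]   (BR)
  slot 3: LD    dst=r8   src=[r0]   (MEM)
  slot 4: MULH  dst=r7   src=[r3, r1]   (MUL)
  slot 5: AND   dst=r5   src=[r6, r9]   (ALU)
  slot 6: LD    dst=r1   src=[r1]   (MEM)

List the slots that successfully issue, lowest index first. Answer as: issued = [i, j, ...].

(0) want 1×ALU +2rd +1wr — yes → AL0|MU2|ME2|BR1|rd2|wr1
(1) want 1×MEM +2rd +0wr — yes → AL0|MU2|ME1|BR1|rd0|wr1
(2) want 1×BR +0rd +0wr — yes → AL0|MU2|ME1|BR0|rd0|wr1
(3) want 1×MEM +1rd +1wr — RD_PORT → AL0|MU2|ME1|BR0|rd0|wr1
(4) want 1×MUL +2rd +1wr — RD_PORT → AL0|MU2|ME1|BR0|rd0|wr1
(5) want 1×ALU +2rd +1wr — FU → AL0|MU2|ME1|BR0|rd0|wr1
(6) want 1×MEM +1rd +1wr — RD_PORT → AL0|MU2|ME1|BR0|rd0|wr1

issued = [0, 1, 2]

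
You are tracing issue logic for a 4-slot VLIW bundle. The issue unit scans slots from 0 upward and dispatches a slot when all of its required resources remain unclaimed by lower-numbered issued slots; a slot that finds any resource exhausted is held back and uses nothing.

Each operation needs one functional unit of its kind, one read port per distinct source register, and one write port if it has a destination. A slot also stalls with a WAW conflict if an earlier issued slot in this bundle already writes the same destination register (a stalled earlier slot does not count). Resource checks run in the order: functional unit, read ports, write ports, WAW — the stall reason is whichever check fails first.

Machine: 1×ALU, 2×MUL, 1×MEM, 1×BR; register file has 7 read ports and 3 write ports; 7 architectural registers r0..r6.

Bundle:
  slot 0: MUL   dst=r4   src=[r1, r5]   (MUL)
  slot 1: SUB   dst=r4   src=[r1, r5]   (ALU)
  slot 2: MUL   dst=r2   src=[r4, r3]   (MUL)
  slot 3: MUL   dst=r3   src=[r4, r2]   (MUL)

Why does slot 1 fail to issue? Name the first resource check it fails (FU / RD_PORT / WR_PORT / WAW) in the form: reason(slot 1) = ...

(0) want 1×MUL +2rd +1wr — yes → AL1|MU1|ME1|BR1|rd5|wr2
(1) want 1×ALU +2rd +1wr — WAW → AL1|MU1|ME1|BR1|rd5|wr2
(2) want 1×MUL +2rd +1wr — yes → AL1|MU0|ME1|BR1|rd3|wr1
(3) want 1×MUL +2rd +1wr — FU → AL1|MU0|ME1|BR1|rd3|wr1

reason(slot 1) = WAW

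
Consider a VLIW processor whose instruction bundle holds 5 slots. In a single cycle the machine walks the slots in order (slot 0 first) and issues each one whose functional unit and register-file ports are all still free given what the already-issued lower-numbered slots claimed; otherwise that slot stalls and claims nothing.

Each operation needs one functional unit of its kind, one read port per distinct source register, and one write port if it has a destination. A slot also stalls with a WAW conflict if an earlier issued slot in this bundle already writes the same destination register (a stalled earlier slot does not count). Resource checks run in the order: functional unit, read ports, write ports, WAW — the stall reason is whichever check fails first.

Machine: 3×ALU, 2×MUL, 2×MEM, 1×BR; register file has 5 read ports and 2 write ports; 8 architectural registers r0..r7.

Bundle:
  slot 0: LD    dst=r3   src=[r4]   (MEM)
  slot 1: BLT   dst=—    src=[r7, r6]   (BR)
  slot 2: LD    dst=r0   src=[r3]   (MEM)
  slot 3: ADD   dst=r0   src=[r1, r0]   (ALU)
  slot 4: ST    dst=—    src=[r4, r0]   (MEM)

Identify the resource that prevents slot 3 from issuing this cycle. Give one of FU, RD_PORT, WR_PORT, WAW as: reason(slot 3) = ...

reason(slot 3) = RD_PORT

(0) want 1×MEM +1rd +1wr — yes → AL3|MU2|ME1|BR1|rd4|wr1
(1) want 1×BR +2rd +0wr — yes → AL3|MU2|ME1|BR0|rd2|wr1
(2) want 1×MEM +1rd +1wr — yes → AL3|MU2|ME0|BR0|rd1|wr0
(3) want 1×ALU +2rd +1wr — RD_PORT → AL3|MU2|ME0|BR0|rd1|wr0
(4) want 1×MEM +2rd +0wr — FU → AL3|MU2|ME0|BR0|rd1|wr0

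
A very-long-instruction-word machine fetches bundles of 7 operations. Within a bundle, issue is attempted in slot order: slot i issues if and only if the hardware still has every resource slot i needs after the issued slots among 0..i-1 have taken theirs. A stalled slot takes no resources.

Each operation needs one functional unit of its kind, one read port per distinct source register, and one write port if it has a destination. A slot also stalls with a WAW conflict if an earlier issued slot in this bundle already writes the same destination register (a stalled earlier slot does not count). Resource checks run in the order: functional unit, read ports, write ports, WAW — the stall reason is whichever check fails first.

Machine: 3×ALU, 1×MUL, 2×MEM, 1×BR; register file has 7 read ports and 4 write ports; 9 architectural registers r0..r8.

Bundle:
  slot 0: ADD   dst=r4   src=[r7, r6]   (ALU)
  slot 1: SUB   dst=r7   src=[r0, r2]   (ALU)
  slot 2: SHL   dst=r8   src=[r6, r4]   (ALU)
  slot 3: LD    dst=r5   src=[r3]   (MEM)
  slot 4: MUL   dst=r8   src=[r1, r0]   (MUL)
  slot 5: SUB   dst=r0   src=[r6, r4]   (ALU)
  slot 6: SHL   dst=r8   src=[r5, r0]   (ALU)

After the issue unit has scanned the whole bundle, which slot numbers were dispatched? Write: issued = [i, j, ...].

issued = [0, 1, 2, 3]

[0] ALU needs rd=2 wr=1: ok; after: ALU=2 MUL=1 MEM=2 BR=1, R=5, W=3
[1] ALU needs rd=2 wr=1: ok; after: ALU=1 MUL=1 MEM=2 BR=1, R=3, W=2
[2] ALU needs rd=2 wr=1: ok; after: ALU=0 MUL=1 MEM=2 BR=1, R=1, W=1
[3] MEM needs rd=1 wr=1: ok; after: ALU=0 MUL=1 MEM=1 BR=1, R=0, W=0
[4] MUL needs rd=2 wr=1: RD_PORT; after: ALU=0 MUL=1 MEM=1 BR=1, R=0, W=0
[5] ALU needs rd=2 wr=1: FU; after: ALU=0 MUL=1 MEM=1 BR=1, R=0, W=0
[6] ALU needs rd=2 wr=1: FU; after: ALU=0 MUL=1 MEM=1 BR=1, R=0, W=0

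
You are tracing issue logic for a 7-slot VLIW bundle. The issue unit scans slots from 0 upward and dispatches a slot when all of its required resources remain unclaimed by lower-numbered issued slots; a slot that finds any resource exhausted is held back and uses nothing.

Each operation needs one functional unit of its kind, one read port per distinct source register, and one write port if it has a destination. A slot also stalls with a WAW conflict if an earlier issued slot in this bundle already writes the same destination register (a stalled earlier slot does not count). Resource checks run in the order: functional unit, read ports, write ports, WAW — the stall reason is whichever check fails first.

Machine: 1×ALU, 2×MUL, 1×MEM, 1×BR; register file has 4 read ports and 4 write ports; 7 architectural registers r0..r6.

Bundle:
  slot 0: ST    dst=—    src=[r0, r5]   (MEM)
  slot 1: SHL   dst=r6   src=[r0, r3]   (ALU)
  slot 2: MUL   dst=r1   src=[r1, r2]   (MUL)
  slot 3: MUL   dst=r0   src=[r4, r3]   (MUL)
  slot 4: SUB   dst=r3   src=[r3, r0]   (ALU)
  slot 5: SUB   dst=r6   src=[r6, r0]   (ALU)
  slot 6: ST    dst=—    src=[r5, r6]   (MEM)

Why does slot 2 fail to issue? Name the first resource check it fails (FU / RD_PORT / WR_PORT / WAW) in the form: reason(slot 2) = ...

(0) want 1×MEM +2rd +0wr — yes → AL1|MU2|ME0|BR1|rd2|wr4
(1) want 1×ALU +2rd +1wr — yes → AL0|MU2|ME0|BR1|rd0|wr3
(2) want 1×MUL +2rd +1wr — RD_PORT → AL0|MU2|ME0|BR1|rd0|wr3
(3) want 1×MUL +2rd +1wr — RD_PORT → AL0|MU2|ME0|BR1|rd0|wr3
(4) want 1×ALU +2rd +1wr — FU → AL0|MU2|ME0|BR1|rd0|wr3
(5) want 1×ALU +2rd +1wr — FU → AL0|MU2|ME0|BR1|rd0|wr3
(6) want 1×MEM +2rd +0wr — FU → AL0|MU2|ME0|BR1|rd0|wr3

reason(slot 2) = RD_PORT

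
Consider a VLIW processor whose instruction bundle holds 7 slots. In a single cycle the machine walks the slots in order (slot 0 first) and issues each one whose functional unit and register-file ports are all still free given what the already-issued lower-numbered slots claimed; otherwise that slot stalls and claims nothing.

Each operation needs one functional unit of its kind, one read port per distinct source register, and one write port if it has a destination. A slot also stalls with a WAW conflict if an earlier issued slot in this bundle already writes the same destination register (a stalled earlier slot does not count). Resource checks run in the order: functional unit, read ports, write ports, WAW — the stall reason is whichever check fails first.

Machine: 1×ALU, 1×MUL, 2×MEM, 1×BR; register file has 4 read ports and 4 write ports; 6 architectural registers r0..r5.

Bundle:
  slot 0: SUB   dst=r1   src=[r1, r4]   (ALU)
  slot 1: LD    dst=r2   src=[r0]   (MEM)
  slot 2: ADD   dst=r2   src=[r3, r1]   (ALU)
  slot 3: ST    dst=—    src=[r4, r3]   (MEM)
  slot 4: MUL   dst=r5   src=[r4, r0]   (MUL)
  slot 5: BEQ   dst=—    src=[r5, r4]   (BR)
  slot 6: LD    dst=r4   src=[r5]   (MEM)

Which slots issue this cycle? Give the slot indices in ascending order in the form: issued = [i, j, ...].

issued = [0, 1, 6]

  0. ALU→r1 ⇒ go  {0A/1Mu/2Ld/1B | 2r 3w}
  1. MEM→r2 ⇒ go  {0A/1Mu/1Ld/1B | 1r 2w}
  2. ALU→r2 ⇒ no(FU)  {0A/1Mu/1Ld/1B | 1r 2w}
  3. MEM ⇒ no(RD_PORT)  {0A/1Mu/1Ld/1B | 1r 2w}
  4. MUL→r5 ⇒ no(RD_PORT)  {0A/1Mu/1Ld/1B | 1r 2w}
  5. BR ⇒ no(RD_PORT)  {0A/1Mu/1Ld/1B | 1r 2w}
  6. MEM→r4 ⇒ go  {0A/1Mu/0Ld/1B | 0r 1w}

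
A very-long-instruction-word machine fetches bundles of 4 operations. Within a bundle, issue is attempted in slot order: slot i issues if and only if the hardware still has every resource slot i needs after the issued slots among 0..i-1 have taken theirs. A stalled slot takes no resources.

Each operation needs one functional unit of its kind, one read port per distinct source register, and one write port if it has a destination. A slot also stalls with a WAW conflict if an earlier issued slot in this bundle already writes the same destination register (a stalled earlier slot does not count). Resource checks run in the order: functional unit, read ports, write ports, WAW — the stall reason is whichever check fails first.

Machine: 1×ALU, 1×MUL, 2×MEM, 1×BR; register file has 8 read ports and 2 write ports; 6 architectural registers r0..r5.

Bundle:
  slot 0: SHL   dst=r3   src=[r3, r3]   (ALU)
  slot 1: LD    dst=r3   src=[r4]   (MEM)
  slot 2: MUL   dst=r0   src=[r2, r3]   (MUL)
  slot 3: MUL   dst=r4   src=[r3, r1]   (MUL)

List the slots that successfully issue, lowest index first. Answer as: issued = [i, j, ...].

slot 0 (ALU): ISSUE — free A0,Mu1,Ld2,B1 rp7 wp1
slot 1 (MEM): stall WAW — free A0,Mu1,Ld2,B1 rp7 wp1
slot 2 (MUL): ISSUE — free A0,Mu0,Ld2,B1 rp5 wp0
slot 3 (MUL): stall FU — free A0,Mu0,Ld2,B1 rp5 wp0

issued = [0, 2]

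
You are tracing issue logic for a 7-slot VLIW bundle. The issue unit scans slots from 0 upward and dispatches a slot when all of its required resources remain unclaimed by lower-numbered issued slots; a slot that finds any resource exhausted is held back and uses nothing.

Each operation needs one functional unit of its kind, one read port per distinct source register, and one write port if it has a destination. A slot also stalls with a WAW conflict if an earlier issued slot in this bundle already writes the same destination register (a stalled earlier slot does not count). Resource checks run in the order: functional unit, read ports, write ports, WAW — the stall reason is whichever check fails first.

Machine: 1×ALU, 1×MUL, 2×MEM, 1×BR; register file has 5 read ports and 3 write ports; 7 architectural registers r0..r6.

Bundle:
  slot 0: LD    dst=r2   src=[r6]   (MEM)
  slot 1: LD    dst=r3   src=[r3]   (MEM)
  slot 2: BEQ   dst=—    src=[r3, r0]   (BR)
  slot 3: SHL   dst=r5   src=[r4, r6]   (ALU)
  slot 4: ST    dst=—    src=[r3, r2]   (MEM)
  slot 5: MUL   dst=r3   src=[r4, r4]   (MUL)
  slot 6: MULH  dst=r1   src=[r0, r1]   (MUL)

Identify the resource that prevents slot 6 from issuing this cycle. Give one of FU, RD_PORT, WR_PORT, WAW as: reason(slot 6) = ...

(0) want 1×MEM +1rd +1wr — yes → AL1|MU1|ME1|BR1|rd4|wr2
(1) want 1×MEM +1rd +1wr — yes → AL1|MU1|ME0|BR1|rd3|wr1
(2) want 1×BR +2rd +0wr — yes → AL1|MU1|ME0|BR0|rd1|wr1
(3) want 1×ALU +2rd +1wr — RD_PORT → AL1|MU1|ME0|BR0|rd1|wr1
(4) want 1×MEM +2rd +0wr — FU → AL1|MU1|ME0|BR0|rd1|wr1
(5) want 1×MUL +1rd +1wr — WAW → AL1|MU1|ME0|BR0|rd1|wr1
(6) want 1×MUL +2rd +1wr — RD_PORT → AL1|MU1|ME0|BR0|rd1|wr1

reason(slot 6) = RD_PORT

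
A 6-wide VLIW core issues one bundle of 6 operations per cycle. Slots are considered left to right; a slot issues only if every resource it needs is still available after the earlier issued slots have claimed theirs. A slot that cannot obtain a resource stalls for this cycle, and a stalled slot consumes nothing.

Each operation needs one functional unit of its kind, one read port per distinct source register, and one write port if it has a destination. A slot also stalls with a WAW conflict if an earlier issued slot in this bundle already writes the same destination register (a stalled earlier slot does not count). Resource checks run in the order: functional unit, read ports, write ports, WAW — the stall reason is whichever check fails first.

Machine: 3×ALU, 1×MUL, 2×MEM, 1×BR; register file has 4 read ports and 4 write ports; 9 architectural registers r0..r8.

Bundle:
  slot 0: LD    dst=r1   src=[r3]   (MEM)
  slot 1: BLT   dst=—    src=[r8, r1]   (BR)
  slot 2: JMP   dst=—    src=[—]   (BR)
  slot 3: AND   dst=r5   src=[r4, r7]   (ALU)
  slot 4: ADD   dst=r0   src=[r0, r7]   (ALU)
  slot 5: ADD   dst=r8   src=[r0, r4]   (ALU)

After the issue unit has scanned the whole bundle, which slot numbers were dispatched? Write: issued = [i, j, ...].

  0. MEM→r1 ⇒ go  {3A/1Mu/1Ld/1B | 3r 3w}
  1. BR ⇒ go  {3A/1Mu/1Ld/0B | 1r 3w}
  2. BR ⇒ no(FU)  {3A/1Mu/1Ld/0B | 1r 3w}
  3. ALU→r5 ⇒ no(RD_PORT)  {3A/1Mu/1Ld/0B | 1r 3w}
  4. ALU→r0 ⇒ no(RD_PORT)  {3A/1Mu/1Ld/0B | 1r 3w}
  5. ALU→r8 ⇒ no(RD_PORT)  {3A/1Mu/1Ld/0B | 1r 3w}

issued = [0, 1]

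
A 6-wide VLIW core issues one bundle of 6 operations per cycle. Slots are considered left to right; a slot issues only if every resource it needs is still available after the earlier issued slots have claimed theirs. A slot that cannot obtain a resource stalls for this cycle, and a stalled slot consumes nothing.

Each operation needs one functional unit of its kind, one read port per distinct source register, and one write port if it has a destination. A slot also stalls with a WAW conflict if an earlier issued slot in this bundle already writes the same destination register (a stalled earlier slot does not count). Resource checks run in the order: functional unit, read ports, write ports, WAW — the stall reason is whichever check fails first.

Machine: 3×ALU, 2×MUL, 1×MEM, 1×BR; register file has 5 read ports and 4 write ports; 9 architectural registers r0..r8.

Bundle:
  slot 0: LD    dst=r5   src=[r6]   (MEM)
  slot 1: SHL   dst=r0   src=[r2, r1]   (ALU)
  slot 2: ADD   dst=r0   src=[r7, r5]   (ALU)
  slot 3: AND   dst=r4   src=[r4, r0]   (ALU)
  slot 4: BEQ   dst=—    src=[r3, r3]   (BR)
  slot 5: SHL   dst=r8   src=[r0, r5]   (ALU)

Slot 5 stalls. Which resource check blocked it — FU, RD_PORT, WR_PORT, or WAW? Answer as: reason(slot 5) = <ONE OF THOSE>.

reason(slot 5) = RD_PORT

[0] MEM needs rd=1 wr=1: ok; after: ALU=3 MUL=2 MEM=0 BR=1, R=4, W=3
[1] ALU needs rd=2 wr=1: ok; after: ALU=2 MUL=2 MEM=0 BR=1, R=2, W=2
[2] ALU needs rd=2 wr=1: WAW; after: ALU=2 MUL=2 MEM=0 BR=1, R=2, W=2
[3] ALU needs rd=2 wr=1: ok; after: ALU=1 MUL=2 MEM=0 BR=1, R=0, W=1
[4] BR needs rd=1 wr=0: RD_PORT; after: ALU=1 MUL=2 MEM=0 BR=1, R=0, W=1
[5] ALU needs rd=2 wr=1: RD_PORT; after: ALU=1 MUL=2 MEM=0 BR=1, R=0, W=1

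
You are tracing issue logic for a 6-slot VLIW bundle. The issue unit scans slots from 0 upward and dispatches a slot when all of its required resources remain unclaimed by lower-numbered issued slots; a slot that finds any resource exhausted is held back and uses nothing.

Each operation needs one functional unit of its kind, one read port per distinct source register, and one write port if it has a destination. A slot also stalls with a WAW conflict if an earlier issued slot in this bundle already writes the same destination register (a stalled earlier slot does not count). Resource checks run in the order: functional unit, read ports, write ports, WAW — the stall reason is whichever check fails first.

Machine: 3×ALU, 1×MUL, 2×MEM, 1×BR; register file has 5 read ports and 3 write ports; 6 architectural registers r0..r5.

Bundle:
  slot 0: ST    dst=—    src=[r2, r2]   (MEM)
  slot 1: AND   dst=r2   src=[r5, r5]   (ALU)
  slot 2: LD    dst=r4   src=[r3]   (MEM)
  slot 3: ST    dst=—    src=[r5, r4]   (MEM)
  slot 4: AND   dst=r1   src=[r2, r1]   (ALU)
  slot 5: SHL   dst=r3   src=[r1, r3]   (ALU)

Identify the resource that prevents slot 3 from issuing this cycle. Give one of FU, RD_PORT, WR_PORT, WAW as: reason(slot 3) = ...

reason(slot 3) = FU

#0 MEM src=r2,r2 dispatched  <A:3 Mu:1 Ld:1 B:1 rd:4 wr:3>
#1 ALU src=r5,r5 dispatched  <A:2 Mu:1 Ld:1 B:1 rd:3 wr:2>
#2 MEM src=r3 dispatched  <A:2 Mu:1 Ld:0 B:1 rd:2 wr:1>
#3 MEM src=r5,r4 held:FU  <A:2 Mu:1 Ld:0 B:1 rd:2 wr:1>
#4 ALU src=r2,r1 dispatched  <A:1 Mu:1 Ld:0 B:1 rd:0 wr:0>
#5 ALU src=r1,r3 held:RD_PORT  <A:1 Mu:1 Ld:0 B:1 rd:0 wr:0>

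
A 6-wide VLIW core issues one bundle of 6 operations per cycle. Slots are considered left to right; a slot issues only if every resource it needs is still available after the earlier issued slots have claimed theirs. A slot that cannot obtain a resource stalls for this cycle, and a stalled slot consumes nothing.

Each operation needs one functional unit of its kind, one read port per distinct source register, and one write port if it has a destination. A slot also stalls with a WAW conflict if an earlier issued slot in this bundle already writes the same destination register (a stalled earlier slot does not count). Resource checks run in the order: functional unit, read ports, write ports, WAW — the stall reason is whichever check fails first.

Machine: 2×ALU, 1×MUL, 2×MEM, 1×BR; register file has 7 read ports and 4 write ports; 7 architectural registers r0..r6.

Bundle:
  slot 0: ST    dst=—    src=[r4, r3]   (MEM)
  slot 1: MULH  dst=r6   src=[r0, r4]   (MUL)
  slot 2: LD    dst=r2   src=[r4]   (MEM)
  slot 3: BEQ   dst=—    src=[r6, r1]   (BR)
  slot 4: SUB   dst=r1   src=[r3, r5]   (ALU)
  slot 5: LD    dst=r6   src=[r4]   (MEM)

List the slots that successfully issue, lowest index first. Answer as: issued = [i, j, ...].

issued = [0, 1, 2, 3]

[0] MEM needs rd=2 wr=0: ok; after: ALU=2 MUL=1 MEM=1 BR=1, R=5, W=4
[1] MUL needs rd=2 wr=1: ok; after: ALU=2 MUL=0 MEM=1 BR=1, R=3, W=3
[2] MEM needs rd=1 wr=1: ok; after: ALU=2 MUL=0 MEM=0 BR=1, R=2, W=2
[3] BR needs rd=2 wr=0: ok; after: ALU=2 MUL=0 MEM=0 BR=0, R=0, W=2
[4] ALU needs rd=2 wr=1: RD_PORT; after: ALU=2 MUL=0 MEM=0 BR=0, R=0, W=2
[5] MEM needs rd=1 wr=1: FU; after: ALU=2 MUL=0 MEM=0 BR=0, R=0, W=2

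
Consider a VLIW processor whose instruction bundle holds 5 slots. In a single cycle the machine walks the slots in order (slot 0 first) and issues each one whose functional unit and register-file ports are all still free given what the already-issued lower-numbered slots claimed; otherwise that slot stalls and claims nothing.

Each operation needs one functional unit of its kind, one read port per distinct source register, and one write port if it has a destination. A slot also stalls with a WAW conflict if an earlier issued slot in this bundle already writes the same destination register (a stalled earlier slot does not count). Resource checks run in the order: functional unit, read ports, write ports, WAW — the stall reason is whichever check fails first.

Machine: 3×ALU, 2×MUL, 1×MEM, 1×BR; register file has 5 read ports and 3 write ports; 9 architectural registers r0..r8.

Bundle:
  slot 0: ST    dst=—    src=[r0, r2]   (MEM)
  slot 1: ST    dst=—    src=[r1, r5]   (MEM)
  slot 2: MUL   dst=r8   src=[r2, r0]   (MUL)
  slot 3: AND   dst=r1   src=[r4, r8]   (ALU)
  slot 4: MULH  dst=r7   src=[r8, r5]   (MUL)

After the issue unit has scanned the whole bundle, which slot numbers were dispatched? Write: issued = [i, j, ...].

issued = [0, 2]

(0) want 1×MEM +2rd +0wr — yes → AL3|MU2|ME0|BR1|rd3|wr3
(1) want 1×MEM +2rd +0wr — FU → AL3|MU2|ME0|BR1|rd3|wr3
(2) want 1×MUL +2rd +1wr — yes → AL3|MU1|ME0|BR1|rd1|wr2
(3) want 1×ALU +2rd +1wr — RD_PORT → AL3|MU1|ME0|BR1|rd1|wr2
(4) want 1×MUL +2rd +1wr — RD_PORT → AL3|MU1|ME0|BR1|rd1|wr2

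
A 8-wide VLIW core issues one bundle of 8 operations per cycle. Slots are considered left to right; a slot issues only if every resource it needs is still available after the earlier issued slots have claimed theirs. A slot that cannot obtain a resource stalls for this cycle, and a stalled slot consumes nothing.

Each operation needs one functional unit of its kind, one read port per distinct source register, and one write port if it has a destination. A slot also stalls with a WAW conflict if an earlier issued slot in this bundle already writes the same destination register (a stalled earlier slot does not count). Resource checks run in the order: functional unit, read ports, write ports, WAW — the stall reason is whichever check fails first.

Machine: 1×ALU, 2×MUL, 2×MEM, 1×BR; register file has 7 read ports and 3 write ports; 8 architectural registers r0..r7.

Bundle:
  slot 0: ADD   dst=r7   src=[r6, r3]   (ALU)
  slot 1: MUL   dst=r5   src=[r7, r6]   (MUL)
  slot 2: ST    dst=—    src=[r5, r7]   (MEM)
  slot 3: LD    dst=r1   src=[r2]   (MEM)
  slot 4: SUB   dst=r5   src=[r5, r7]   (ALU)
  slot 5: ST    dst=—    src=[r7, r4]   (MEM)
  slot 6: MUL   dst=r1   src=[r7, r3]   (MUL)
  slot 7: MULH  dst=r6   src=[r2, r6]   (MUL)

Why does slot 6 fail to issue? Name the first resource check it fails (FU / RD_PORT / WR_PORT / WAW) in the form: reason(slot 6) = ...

reason(slot 6) = RD_PORT

slot 0 (ALU): ISSUE — free A0,Mu2,Ld2,B1 rp5 wp2
slot 1 (MUL): ISSUE — free A0,Mu1,Ld2,B1 rp3 wp1
slot 2 (MEM): ISSUE — free A0,Mu1,Ld1,B1 rp1 wp1
slot 3 (MEM): ISSUE — free A0,Mu1,Ld0,B1 rp0 wp0
slot 4 (ALU): stall FU — free A0,Mu1,Ld0,B1 rp0 wp0
slot 5 (MEM): stall FU — free A0,Mu1,Ld0,B1 rp0 wp0
slot 6 (MUL): stall RD_PORT — free A0,Mu1,Ld0,B1 rp0 wp0
slot 7 (MUL): stall RD_PORT — free A0,Mu1,Ld0,B1 rp0 wp0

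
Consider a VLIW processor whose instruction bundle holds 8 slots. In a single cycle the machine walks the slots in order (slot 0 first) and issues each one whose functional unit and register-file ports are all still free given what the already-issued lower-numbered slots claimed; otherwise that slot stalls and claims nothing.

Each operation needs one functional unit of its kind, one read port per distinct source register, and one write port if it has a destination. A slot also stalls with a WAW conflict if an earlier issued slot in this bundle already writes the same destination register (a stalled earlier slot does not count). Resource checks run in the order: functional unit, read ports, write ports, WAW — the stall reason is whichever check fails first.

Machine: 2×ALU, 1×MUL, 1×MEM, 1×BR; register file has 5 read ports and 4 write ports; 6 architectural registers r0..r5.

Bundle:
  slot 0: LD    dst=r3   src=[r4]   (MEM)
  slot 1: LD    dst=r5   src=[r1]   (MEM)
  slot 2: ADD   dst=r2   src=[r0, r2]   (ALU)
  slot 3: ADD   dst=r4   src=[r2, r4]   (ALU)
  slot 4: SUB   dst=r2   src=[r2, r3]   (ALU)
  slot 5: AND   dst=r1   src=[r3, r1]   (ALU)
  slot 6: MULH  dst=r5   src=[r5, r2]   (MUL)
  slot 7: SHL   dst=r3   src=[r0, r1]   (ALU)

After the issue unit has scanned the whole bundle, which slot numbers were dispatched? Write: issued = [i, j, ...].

issued = [0, 2, 3]

slot 0 (MEM): ISSUE — free A2,Mu1,Ld0,B1 rp4 wp3
slot 1 (MEM): stall FU — free A2,Mu1,Ld0,B1 rp4 wp3
slot 2 (ALU): ISSUE — free A1,Mu1,Ld0,B1 rp2 wp2
slot 3 (ALU): ISSUE — free A0,Mu1,Ld0,B1 rp0 wp1
slot 4 (ALU): stall FU — free A0,Mu1,Ld0,B1 rp0 wp1
slot 5 (ALU): stall FU — free A0,Mu1,Ld0,B1 rp0 wp1
slot 6 (MUL): stall RD_PORT — free A0,Mu1,Ld0,B1 rp0 wp1
slot 7 (ALU): stall FU — free A0,Mu1,Ld0,B1 rp0 wp1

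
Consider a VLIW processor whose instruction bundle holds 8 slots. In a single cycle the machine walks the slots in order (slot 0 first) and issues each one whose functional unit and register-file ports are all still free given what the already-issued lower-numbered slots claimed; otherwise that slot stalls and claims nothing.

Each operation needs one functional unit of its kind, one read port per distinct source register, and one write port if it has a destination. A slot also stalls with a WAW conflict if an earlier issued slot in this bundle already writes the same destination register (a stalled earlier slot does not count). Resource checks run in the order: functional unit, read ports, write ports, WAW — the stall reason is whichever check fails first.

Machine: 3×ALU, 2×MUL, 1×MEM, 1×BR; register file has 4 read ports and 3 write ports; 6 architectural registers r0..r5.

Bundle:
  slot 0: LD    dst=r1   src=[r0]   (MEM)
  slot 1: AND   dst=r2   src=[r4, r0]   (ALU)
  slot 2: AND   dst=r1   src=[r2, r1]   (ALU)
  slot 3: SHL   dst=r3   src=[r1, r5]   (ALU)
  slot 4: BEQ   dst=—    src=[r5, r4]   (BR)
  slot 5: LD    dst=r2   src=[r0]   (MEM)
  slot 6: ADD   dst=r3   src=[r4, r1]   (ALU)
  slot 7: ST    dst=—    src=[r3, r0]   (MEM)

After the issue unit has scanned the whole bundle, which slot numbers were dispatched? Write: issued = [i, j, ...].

#0 MEM src=r0 dispatched  <A:3 Mu:2 Ld:0 B:1 rd:3 wr:2>
#1 ALU src=r4,r0 dispatched  <A:2 Mu:2 Ld:0 B:1 rd:1 wr:1>
#2 ALU src=r2,r1 held:RD_PORT  <A:2 Mu:2 Ld:0 B:1 rd:1 wr:1>
#3 ALU src=r1,r5 held:RD_PORT  <A:2 Mu:2 Ld:0 B:1 rd:1 wr:1>
#4 BR src=r5,r4 held:RD_PORT  <A:2 Mu:2 Ld:0 B:1 rd:1 wr:1>
#5 MEM src=r0 held:FU  <A:2 Mu:2 Ld:0 B:1 rd:1 wr:1>
#6 ALU src=r4,r1 held:RD_PORT  <A:2 Mu:2 Ld:0 B:1 rd:1 wr:1>
#7 MEM src=r3,r0 held:FU  <A:2 Mu:2 Ld:0 B:1 rd:1 wr:1>

issued = [0, 1]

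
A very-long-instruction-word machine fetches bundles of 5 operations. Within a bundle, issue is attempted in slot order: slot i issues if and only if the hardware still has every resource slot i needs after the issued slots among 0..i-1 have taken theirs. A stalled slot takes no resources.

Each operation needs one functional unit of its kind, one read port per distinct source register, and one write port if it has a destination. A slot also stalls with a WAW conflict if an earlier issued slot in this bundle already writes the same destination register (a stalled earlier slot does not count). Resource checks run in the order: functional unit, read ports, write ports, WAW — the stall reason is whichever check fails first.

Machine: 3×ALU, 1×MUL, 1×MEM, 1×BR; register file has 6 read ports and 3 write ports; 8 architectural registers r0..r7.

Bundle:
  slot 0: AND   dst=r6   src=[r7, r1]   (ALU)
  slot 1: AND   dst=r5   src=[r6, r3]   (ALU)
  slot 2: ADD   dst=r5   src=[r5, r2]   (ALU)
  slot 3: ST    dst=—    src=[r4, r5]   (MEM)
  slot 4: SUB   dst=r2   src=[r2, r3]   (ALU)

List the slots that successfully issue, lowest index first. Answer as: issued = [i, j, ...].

issued = [0, 1, 3]

slot 0 (ALU): ISSUE — free A2,Mu1,Ld1,B1 rp4 wp2
slot 1 (ALU): ISSUE — free A1,Mu1,Ld1,B1 rp2 wp1
slot 2 (ALU): stall WAW — free A1,Mu1,Ld1,B1 rp2 wp1
slot 3 (MEM): ISSUE — free A1,Mu1,Ld0,B1 rp0 wp1
slot 4 (ALU): stall RD_PORT — free A1,Mu1,Ld0,B1 rp0 wp1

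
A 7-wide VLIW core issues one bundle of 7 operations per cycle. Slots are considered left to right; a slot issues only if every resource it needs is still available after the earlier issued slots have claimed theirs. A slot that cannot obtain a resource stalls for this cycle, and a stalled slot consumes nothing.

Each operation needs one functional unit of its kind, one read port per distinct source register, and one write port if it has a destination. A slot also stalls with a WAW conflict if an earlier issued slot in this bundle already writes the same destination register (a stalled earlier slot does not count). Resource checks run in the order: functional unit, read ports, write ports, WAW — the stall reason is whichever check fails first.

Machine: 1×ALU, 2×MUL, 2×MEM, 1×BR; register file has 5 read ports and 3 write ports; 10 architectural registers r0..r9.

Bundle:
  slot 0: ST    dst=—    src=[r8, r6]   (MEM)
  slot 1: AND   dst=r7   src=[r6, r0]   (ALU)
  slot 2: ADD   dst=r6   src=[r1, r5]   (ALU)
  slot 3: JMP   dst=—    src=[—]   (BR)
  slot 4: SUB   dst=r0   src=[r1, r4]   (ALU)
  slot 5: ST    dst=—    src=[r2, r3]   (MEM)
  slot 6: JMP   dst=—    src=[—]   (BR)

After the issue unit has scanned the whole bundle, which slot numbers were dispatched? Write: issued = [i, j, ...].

slot 0 (MEM): ISSUE — free A1,Mu2,Ld1,B1 rp3 wp3
slot 1 (ALU): ISSUE — free A0,Mu2,Ld1,B1 rp1 wp2
slot 2 (ALU): stall FU — free A0,Mu2,Ld1,B1 rp1 wp2
slot 3 (BR): ISSUE — free A0,Mu2,Ld1,B0 rp1 wp2
slot 4 (ALU): stall FU — free A0,Mu2,Ld1,B0 rp1 wp2
slot 5 (MEM): stall RD_PORT — free A0,Mu2,Ld1,B0 rp1 wp2
slot 6 (BR): stall FU — free A0,Mu2,Ld1,B0 rp1 wp2

issued = [0, 1, 3]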